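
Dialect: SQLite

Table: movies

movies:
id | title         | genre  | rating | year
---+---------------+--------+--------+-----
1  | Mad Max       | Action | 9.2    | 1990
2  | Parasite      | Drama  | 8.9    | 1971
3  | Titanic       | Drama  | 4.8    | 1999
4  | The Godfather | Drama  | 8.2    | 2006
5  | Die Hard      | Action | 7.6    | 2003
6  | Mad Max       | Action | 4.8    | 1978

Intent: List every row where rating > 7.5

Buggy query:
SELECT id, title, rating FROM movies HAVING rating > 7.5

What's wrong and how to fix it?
Bug: This is a non-aggregate query (no GROUP BY, no aggregates), so in SQLite the HAVING clause is invalid here; a row-level condition belongs in WHERE

Fix: Use WHERE for row-level filtering

Corrected query:
SELECT id, title, rating FROM movies WHERE rating > 7.5

Result:
id | title         | rating
---+---------------+-------
1  | Mad Max       | 9.2   
2  | Parasite      | 8.9   
4  | The Godfather | 8.2   
5  | Die Hard      | 7.6   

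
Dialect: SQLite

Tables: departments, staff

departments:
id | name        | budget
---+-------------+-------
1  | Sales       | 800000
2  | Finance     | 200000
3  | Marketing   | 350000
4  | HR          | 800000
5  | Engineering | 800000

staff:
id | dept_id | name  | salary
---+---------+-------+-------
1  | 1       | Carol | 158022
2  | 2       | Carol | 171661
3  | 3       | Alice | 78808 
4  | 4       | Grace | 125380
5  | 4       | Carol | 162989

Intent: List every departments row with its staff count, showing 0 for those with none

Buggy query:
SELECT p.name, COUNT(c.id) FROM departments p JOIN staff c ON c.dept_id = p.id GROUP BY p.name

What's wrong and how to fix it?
Bug: An inner join excludes parents with zero children

Fix: Switch to LEFT JOIN to retain unmatched parent rows

Corrected query:
SELECT p.name, COUNT(c.id) FROM departments p LEFT JOIN staff c ON c.dept_id = p.id GROUP BY p.name

Result:
name        | COUNT(c.id)
------------+------------
Engineering | 0          
Finance     | 1          
HR          | 2          
Marketing   | 1          
Sales       | 1          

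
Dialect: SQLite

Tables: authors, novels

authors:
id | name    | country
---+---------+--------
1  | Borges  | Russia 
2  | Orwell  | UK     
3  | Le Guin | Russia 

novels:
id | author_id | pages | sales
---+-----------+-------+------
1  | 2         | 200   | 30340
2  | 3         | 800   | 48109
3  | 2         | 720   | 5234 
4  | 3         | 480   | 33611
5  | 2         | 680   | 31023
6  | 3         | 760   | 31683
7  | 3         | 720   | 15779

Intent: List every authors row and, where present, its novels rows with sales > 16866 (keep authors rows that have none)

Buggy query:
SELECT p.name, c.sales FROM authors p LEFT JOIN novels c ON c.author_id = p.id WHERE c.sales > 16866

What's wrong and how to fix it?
Bug: A WHERE condition on the right-hand table after LEFT JOIN drops unmatched parents

Fix: Move the right-table condition into the ON clause so unmatched parents are kept

Corrected query:
SELECT p.name, c.sales FROM authors p LEFT JOIN novels c ON c.author_id = p.id AND c.sales > 16866

Result:
name    | sales
--------+------
Borges  | NULL 
Orwell  | 30340
Orwell  | 31023
Le Guin | 31683
Le Guin | 33611
Le Guin | 48109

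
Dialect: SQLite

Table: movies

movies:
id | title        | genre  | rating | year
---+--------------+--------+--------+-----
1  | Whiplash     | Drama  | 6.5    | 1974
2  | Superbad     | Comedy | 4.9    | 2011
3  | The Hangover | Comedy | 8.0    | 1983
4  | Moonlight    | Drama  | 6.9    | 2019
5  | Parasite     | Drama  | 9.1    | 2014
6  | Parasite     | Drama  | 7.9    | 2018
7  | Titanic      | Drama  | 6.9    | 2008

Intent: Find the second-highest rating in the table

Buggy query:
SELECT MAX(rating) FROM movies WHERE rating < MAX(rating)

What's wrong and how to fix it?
Bug: The inner MAX is an aggregate inside WHERE, which is not allowed

Fix: Compute the overall MAX in a subquery, then take MAX of rows below it

Corrected query:
SELECT MAX(rating) FROM movies WHERE rating < (SELECT MAX(rating) FROM movies)

Result:
MAX(rating)
-----------
8          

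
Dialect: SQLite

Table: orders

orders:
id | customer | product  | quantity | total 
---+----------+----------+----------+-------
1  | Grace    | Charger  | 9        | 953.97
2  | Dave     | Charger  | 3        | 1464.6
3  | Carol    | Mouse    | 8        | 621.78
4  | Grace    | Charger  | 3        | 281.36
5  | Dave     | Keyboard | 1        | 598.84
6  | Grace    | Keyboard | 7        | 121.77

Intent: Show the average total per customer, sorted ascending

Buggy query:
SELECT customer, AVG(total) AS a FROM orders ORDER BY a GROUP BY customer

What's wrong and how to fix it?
Bug: ORDER BY appears before GROUP BY; SQL clause order requires GROUP BY first

Fix: Move ORDER BY to the end, after GROUP BY

Corrected query:
SELECT customer, AVG(total) AS a FROM orders GROUP BY customer ORDER BY a

Result:
customer | a         
---------+-----------
Grace    | 452.366667
Carol    | 621.78    
Dave     | 1031.72   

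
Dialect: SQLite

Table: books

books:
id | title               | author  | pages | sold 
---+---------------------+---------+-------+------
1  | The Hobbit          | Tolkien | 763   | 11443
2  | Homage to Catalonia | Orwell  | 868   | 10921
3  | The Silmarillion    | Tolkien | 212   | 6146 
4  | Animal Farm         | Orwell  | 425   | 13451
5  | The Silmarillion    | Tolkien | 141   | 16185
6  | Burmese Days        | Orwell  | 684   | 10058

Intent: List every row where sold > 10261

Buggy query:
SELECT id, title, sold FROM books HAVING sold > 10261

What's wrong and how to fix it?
Bug: This is a non-aggregate query (no GROUP BY, no aggregates), so in SQLite the HAVING clause is invalid here; a row-level condition belongs in WHERE

Fix: Replace HAVING with WHERE since the condition applies to individual rows

Corrected query:
SELECT id, title, sold FROM books WHERE sold > 10261

Result:
id | title               | sold 
---+---------------------+------
1  | The Hobbit          | 11443
2  | Homage to Catalonia | 10921
4  | Animal Farm         | 13451
5  | The Silmarillion    | 16185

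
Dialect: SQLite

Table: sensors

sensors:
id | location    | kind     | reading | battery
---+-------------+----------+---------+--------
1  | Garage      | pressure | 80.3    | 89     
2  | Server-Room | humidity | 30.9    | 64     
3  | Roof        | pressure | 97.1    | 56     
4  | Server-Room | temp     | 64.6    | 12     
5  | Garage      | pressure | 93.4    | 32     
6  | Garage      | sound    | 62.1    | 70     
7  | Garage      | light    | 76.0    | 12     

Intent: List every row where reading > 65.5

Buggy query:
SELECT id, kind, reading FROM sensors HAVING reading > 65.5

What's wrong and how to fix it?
Bug: This is a non-aggregate query (no GROUP BY, no aggregates), so in SQLite the HAVING clause is invalid here; a row-level condition belongs in WHERE

Fix: Use WHERE for row-level filtering

Corrected query:
SELECT id, kind, reading FROM sensors WHERE reading > 65.5

Result:
id | kind     | reading
---+----------+--------
1  | pressure | 80.3   
3  | pressure | 97.1   
5  | pressure | 93.4   
7  | light    | 76     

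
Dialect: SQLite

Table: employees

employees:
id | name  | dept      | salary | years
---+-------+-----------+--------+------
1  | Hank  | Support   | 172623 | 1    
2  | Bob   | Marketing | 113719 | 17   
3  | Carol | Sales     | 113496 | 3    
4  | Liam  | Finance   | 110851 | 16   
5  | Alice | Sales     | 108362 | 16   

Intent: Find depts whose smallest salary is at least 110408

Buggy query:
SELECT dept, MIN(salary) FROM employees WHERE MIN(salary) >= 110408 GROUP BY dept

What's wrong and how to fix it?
Bug: Aggregates like MIN are computed per group after WHERE runs

Fix: Use HAVING for the per-group MIN condition

Corrected query:
SELECT dept, MIN(salary) FROM employees GROUP BY dept HAVING MIN(salary) >= 110408

Result:
dept      | MIN(salary)
----------+------------
Finance   | 110851     
Marketing | 113719     
Support   | 172623     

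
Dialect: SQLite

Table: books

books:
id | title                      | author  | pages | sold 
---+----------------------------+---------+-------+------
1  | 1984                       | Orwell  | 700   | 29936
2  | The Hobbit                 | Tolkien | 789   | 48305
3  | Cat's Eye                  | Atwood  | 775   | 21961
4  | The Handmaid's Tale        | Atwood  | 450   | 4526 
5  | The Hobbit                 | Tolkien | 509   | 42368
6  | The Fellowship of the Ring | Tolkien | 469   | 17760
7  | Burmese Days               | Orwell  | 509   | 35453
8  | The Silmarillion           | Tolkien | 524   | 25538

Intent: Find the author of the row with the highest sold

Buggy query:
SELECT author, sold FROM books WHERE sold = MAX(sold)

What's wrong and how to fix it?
Bug: WHERE is evaluated per row; an aggregate over the whole table isn't defined there

Fix: Use a subquery: WHERE sold = (SELECT MAX(sold) FROM books)

Corrected query:
SELECT author, sold FROM books WHERE sold = (SELECT MAX(sold) FROM books)

Result:
author  | sold 
--------+------
Tolkien | 48305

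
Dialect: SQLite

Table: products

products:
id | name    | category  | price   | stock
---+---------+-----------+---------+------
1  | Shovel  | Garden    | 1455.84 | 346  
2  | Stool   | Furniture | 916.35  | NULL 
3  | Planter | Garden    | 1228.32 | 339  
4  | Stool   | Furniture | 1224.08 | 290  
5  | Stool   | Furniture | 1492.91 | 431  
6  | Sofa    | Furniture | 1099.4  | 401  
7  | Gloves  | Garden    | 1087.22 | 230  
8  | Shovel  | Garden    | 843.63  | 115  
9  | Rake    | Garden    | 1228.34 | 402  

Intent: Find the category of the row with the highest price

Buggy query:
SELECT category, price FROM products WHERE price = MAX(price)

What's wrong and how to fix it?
Bug: MAX(price) is an aggregate and cannot be used directly in WHERE

Fix: Use a subquery: WHERE price = (SELECT MAX(price) FROM products)

Corrected query:
SELECT category, price FROM products WHERE price = (SELECT MAX(price) FROM products)

Result:
category  | price  
----------+--------
Furniture | 1492.91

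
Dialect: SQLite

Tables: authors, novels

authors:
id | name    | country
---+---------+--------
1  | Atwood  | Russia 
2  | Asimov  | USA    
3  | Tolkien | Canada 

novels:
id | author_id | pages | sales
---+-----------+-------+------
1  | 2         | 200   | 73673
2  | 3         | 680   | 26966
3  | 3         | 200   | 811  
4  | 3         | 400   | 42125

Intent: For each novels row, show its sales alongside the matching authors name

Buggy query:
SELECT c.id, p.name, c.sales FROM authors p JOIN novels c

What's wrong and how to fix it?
Bug: JOIN with no ON clause produces a cartesian product; every novels row pairs with every authors row

Fix: Specify the join condition linking the foreign key to the parent id

Corrected query:
SELECT c.id, p.name, c.sales FROM authors p JOIN novels c ON c.author_id = p.id

Result:
id | name    | sales
---+---------+------
1  | Asimov  | 73673
2  | Tolkien | 26966
3  | Tolkien | 811  
4  | Tolkien | 42125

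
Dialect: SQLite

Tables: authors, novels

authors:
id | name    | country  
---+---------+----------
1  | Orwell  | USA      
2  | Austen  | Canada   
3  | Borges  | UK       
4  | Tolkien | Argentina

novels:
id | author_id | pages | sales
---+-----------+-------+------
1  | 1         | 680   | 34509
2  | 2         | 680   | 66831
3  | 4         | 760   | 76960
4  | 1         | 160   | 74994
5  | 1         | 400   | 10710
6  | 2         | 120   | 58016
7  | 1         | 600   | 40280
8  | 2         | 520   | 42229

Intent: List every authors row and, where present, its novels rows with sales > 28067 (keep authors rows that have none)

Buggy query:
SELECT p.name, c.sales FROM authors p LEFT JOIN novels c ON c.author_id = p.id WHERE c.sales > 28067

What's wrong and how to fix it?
Bug: A WHERE condition on the right-hand table after LEFT JOIN drops unmatched parents

Fix: Move the right-table condition into the ON clause so unmatched parents are kept

Corrected query:
SELECT p.name, c.sales FROM authors p LEFT JOIN novels c ON c.author_id = p.id AND c.sales > 28067

Result:
name    | sales
--------+------
Orwell  | 34509
Orwell  | 40280
Orwell  | 74994
Austen  | 42229
Austen  | 58016
Austen  | 66831
Borges  | NULL 
Tolkien | 76960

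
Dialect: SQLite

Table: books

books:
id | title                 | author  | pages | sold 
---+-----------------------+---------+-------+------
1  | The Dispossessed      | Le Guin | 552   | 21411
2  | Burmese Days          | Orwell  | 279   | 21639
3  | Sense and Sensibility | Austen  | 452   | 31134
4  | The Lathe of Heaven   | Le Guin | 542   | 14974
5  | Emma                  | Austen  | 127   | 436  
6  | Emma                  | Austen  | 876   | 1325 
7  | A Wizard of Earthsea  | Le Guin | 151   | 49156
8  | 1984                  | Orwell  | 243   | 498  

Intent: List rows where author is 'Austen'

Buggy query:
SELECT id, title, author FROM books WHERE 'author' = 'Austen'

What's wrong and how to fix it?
Bug: 'author' in single quotes is a string literal, not the column; the comparison is literal-vs-literal and never true

Fix: Reference the column as author without single quotes

Corrected query:
SELECT id, title, author FROM books WHERE author = 'Austen'

Result:
id | title                 | author
---+-----------------------+-------
3  | Sense and Sensibility | Austen
5  | Emma                  | Austen
6  | Emma                  | Austen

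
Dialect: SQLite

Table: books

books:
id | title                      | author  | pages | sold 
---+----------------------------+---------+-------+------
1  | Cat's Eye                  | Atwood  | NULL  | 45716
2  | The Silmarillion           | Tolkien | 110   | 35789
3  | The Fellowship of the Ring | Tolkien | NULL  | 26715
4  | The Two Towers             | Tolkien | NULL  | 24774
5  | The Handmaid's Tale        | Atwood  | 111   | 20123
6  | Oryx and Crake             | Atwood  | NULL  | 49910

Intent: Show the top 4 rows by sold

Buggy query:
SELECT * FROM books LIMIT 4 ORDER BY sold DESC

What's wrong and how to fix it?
Bug: LIMIT must come after ORDER BY

Fix: Swap the clauses: ORDER BY first, then LIMIT

Corrected query:
SELECT * FROM books ORDER BY sold DESC LIMIT 4

Result:
id | title                      | author  | pages | sold 
---+----------------------------+---------+-------+------
6  | Oryx and Crake             | Atwood  | NULL  | 49910
1  | Cat's Eye                  | Atwood  | NULL  | 45716
2  | The Silmarillion           | Tolkien | 110   | 35789
3  | The Fellowship of the Ring | Tolkien | NULL  | 26715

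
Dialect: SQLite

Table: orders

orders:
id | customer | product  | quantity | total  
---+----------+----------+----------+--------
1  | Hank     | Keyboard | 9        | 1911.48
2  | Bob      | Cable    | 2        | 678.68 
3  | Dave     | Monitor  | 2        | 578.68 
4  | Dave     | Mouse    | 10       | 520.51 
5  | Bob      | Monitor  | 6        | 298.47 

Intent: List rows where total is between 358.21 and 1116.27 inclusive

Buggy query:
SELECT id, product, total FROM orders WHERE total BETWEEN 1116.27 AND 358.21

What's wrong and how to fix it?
Bug: The bounds are reversed; BETWEEN a AND b requires a <= b to match anything

Fix: Write BETWEEN 358.21 AND 1116.27

Corrected query:
SELECT id, product, total FROM orders WHERE total BETWEEN 358.21 AND 1116.27

Result:
id | product | total 
---+---------+-------
2  | Cable   | 678.68
3  | Monitor | 578.68
4  | Mouse   | 520.51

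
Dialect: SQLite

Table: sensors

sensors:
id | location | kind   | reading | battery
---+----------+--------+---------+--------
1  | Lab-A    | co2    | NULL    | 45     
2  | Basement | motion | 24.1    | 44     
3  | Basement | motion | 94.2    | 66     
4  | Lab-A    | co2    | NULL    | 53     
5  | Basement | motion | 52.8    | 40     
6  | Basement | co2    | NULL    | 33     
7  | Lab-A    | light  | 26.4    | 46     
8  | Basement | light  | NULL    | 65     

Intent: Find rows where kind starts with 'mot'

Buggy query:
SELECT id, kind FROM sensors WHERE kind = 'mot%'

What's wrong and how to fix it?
Bug: '=' compares the literal string including the % character; pattern matching needs LIKE

Fix: Replace '=' with LIKE so 'mot%' is treated as a pattern

Corrected query:
SELECT id, kind FROM sensors WHERE kind LIKE 'mot%'

Result:
id | kind  
---+-------
2  | motion
3  | motion
5  | motion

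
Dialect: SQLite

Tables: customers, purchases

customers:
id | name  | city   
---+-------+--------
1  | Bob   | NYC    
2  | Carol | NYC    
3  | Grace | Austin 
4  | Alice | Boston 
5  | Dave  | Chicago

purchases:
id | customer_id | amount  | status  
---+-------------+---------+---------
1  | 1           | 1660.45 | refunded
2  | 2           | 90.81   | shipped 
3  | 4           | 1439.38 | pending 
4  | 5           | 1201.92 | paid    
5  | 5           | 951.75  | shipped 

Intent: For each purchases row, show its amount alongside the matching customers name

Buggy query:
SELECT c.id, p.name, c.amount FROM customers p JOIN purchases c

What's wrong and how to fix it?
Bug: JOIN with no ON clause produces a cartesian product; every purchases row pairs with every customers row

Fix: Specify the join condition linking the foreign key to the parent id

Corrected query:
SELECT c.id, p.name, c.amount FROM customers p JOIN purchases c ON c.customer_id = p.id

Result:
id | name  | amount 
---+-------+--------
1  | Bob   | 1660.45
2  | Carol | 90.81  
3  | Alice | 1439.38
4  | Dave  | 1201.92
5  | Dave  | 951.75 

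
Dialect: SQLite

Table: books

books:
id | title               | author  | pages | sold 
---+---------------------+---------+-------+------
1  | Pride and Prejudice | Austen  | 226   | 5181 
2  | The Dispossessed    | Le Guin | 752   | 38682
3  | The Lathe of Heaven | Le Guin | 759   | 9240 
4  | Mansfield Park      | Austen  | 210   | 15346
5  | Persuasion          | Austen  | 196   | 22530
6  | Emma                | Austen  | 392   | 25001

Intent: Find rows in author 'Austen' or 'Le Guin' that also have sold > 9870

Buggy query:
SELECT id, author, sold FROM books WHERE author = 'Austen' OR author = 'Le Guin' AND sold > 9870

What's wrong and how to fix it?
Bug: AND binds tighter than OR, so this parses as author = 'Austen' OR (author = 'Le Guin' AND sold > 9870)

Fix: Add parentheses around the OR so the AND applies to both alternatives

Corrected query:
SELECT id, author, sold FROM books WHERE (author = 'Austen' OR author = 'Le Guin') AND sold > 9870

Result:
id | author  | sold 
---+---------+------
2  | Le Guin | 38682
4  | Austen  | 15346
5  | Austen  | 22530
6  | Austen  | 25001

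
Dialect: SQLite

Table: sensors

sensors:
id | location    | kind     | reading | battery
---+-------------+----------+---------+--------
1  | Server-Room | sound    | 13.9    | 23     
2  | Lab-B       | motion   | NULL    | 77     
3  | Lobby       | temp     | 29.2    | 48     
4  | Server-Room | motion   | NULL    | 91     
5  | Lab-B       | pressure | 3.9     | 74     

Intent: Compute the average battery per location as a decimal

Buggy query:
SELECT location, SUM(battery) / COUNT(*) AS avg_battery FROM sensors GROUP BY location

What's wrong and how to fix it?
Bug: SUM(battery) and COUNT(*) are both integers; the division truncates the fractional part

Fix: Cast one side to REAL so the division keeps the fractional part

Corrected query:
SELECT location, SUM(battery) * 1.0 / COUNT(*) AS avg_battery FROM sensors GROUP BY location

Result:
location    | avg_battery
------------+------------
Lab-B       | 75.5       
Lobby       | 48         
Server-Room | 57         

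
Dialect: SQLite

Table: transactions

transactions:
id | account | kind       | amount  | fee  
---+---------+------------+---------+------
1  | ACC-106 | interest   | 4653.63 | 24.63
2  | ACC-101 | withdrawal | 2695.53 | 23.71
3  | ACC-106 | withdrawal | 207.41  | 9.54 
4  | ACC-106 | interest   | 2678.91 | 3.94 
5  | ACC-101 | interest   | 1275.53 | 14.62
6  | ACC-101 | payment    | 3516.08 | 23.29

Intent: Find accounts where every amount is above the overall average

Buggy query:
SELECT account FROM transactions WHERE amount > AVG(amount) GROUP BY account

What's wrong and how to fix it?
Bug: WHERE evaluates per row before aggregation, so AVG() is unavailable

Fix: Use a subquery for AVG and a HAVING MIN(...) filter so the condition holds for every row in the group

Corrected query:
SELECT account FROM transactions GROUP BY account HAVING MIN(amount) > (SELECT AVG(amount) FROM transactions)

Result:
(no rows)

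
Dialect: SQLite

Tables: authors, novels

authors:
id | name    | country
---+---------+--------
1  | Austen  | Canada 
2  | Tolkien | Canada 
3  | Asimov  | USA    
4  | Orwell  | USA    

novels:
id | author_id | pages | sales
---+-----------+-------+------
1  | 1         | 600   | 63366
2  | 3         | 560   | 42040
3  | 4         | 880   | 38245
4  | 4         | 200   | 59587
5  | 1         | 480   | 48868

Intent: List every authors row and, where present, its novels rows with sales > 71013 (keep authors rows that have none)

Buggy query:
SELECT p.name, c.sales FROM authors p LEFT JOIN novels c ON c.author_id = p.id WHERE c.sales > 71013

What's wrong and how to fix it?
Bug: A WHERE condition on the right-hand table after LEFT JOIN drops unmatched parents

Fix: Put 'c.sales > 71013' in the JOIN's ON clause instead of WHERE

Corrected query:
SELECT p.name, c.sales FROM authors p LEFT JOIN novels c ON c.author_id = p.id AND c.sales > 71013

Result:
name    | sales
--------+------
Austen  | NULL 
Tolkien | NULL 
Asimov  | NULL 
Orwell  | NULL 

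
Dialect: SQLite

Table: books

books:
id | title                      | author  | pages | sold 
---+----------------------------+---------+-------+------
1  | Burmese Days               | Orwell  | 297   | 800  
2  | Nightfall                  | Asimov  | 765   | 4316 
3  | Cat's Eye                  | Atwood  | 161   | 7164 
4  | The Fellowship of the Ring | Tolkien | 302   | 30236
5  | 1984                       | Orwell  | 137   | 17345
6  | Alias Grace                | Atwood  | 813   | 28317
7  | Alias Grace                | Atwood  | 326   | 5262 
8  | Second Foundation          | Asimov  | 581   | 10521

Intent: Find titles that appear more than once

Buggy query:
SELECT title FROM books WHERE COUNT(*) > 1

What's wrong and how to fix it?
Bug: COUNT(*) is an aggregate and cannot be used in WHERE

Fix: GROUP BY title, then filter groups with HAVING COUNT(*) > 1

Corrected query:
SELECT title FROM books GROUP BY title HAVING COUNT(*) > 1

Result:
title      
-----------
Alias Grace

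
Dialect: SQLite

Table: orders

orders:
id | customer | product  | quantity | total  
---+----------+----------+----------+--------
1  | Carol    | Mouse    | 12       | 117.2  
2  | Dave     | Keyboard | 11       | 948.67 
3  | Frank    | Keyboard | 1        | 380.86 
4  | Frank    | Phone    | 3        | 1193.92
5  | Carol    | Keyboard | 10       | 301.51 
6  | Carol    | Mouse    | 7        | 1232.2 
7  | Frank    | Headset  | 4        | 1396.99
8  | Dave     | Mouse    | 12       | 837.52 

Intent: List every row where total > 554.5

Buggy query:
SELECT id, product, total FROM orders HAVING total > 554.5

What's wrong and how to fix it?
Bug: HAVING filters the output of aggregation, but this query has no GROUP BY and no aggregate functions, so SQLite rejects it (HAVING clause on a non-aggregate query); the condition here is per row

Fix: Replace HAVING with WHERE since the condition applies to individual rows

Corrected query:
SELECT id, product, total FROM orders WHERE total > 554.5

Result:
id | product  | total  
---+----------+--------
2  | Keyboard | 948.67 
4  | Phone    | 1193.92
6  | Mouse    | 1232.2 
7  | Headset  | 1396.99
8  | Mouse    | 837.52 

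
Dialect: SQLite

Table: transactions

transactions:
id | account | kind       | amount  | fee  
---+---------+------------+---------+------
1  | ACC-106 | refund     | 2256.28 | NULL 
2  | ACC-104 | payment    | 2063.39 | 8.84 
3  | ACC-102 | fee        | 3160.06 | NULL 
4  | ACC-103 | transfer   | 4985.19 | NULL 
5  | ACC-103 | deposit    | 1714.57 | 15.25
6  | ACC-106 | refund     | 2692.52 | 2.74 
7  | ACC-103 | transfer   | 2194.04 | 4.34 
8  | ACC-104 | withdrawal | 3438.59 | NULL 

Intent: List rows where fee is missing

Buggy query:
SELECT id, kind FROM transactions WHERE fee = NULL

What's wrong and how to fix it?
Bug: '= NULL' is always unknown in SQL three-valued logic, so no rows match

Fix: Replace '= NULL' with 'IS NULL'

Corrected query:
SELECT id, kind FROM transactions WHERE fee IS NULL

Result:
id | kind      
---+-----------
1  | refund    
3  | fee       
4  | transfer  
8  | withdrawal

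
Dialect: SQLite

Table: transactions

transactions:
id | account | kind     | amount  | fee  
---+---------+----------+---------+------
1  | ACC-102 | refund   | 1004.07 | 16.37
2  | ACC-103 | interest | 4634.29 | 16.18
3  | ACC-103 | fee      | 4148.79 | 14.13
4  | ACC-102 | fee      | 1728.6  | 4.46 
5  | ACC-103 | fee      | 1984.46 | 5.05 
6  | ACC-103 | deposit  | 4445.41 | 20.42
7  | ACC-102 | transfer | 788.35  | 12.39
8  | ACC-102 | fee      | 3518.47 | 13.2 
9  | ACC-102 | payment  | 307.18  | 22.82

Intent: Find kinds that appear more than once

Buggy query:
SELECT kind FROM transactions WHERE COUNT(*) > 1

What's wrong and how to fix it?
Bug: COUNT(*) is an aggregate and cannot be used in WHERE

Fix: Group first, then use HAVING for the count condition

Corrected query:
SELECT kind FROM transactions GROUP BY kind HAVING COUNT(*) > 1

Result:
kind
----
fee 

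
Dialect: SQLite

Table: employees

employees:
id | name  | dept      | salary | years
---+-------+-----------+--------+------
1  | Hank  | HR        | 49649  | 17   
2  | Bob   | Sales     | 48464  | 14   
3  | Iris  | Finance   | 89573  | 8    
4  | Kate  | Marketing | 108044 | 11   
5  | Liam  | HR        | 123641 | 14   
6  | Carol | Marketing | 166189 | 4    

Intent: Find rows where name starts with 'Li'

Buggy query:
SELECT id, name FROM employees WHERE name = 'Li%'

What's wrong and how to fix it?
Bug: Wildcards only work with LIKE; '=' treats '%' as a literal character

Fix: Use LIKE for wildcard pattern matching

Corrected query:
SELECT id, name FROM employees WHERE name LIKE 'Li%'

Result:
id | name
---+-----
5  | Liam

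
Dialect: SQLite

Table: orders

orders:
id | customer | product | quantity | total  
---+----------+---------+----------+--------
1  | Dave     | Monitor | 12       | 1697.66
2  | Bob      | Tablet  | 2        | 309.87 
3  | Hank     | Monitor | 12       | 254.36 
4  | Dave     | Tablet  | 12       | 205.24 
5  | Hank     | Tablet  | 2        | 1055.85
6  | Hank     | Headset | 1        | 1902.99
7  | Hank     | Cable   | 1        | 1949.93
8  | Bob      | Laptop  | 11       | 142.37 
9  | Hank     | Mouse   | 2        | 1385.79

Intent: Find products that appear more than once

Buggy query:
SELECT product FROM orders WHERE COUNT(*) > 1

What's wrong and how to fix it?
Bug: COUNT(*) is an aggregate and cannot be used in WHERE

Fix: Group first, then use HAVING for the count condition

Corrected query:
SELECT product FROM orders GROUP BY product HAVING COUNT(*) > 1

Result:
product
-------
Monitor
Tablet 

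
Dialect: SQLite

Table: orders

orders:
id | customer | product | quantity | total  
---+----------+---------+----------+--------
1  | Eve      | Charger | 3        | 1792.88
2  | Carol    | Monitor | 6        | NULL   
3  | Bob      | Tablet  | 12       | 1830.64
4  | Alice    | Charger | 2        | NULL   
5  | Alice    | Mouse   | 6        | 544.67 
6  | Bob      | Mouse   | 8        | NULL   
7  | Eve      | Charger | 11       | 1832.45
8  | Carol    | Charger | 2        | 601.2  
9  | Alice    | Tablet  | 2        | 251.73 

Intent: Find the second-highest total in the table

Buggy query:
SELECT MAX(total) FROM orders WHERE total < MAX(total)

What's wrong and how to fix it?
Bug: The inner MAX is an aggregate inside WHERE, which is not allowed

Fix: Compute the overall MAX in a subquery, then take MAX of rows below it

Corrected query:
SELECT MAX(total) FROM orders WHERE total < (SELECT MAX(total) FROM orders)

Result:
MAX(total)
----------
1830.64   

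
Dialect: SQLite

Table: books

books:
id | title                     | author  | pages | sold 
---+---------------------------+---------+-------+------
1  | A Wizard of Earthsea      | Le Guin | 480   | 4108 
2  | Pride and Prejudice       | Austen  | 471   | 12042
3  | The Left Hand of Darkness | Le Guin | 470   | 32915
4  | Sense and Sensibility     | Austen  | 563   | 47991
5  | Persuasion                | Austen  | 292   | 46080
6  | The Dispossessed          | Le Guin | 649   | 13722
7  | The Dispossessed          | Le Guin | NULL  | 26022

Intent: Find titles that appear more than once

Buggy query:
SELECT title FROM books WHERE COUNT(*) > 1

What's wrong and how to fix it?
Bug: WHERE can't reference COUNT(*); aggregates are computed after WHERE

Fix: Group first, then use HAVING for the count condition

Corrected query:
SELECT title FROM books GROUP BY title HAVING COUNT(*) > 1

Result:
title           
----------------
The Dispossessed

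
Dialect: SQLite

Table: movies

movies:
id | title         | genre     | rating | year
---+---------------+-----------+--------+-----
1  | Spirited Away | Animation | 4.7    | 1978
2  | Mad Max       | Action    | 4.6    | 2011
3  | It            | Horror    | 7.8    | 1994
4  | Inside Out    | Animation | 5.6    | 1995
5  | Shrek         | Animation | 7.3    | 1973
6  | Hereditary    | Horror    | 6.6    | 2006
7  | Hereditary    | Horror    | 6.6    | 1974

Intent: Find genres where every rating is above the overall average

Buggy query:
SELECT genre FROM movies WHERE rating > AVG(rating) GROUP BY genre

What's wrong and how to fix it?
Bug: WHERE evaluates per row before aggregation, so AVG() is unavailable

Fix: Compute the overall average in a scalar subquery and compare each group's MIN against it in HAVING

Corrected query:
SELECT genre FROM movies GROUP BY genre HAVING MIN(rating) > (SELECT AVG(rating) FROM movies)

Result:
genre 
------
Horror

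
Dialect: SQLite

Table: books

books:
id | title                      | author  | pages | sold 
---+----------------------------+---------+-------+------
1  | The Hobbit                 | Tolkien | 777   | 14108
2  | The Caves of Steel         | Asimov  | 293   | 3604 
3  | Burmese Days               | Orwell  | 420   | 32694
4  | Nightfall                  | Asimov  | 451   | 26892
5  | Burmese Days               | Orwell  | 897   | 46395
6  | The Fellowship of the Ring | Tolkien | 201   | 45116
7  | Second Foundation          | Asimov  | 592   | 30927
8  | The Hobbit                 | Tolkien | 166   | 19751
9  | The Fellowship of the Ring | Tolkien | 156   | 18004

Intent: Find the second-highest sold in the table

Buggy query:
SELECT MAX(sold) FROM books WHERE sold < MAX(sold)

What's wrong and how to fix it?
Bug: The inner MAX is an aggregate inside WHERE, which is not allowed

Fix: Put the inner MAX in a scalar subquery

Corrected query:
SELECT MAX(sold) FROM books WHERE sold < (SELECT MAX(sold) FROM books)

Result:
MAX(sold)
---------
45116    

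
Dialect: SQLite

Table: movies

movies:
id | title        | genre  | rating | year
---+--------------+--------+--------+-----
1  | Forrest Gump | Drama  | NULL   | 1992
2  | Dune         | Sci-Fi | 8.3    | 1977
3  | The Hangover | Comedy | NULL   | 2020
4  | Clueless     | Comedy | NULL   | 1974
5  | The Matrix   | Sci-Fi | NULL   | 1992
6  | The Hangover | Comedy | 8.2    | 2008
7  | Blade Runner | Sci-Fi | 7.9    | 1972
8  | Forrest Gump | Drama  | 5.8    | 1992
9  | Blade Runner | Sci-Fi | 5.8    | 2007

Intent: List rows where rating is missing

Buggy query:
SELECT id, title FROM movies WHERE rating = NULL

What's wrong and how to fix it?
Bug: '= NULL' is always unknown in SQL three-valued logic, so no rows match

Fix: Replace '= NULL' with 'IS NULL'

Corrected query:
SELECT id, title FROM movies WHERE rating IS NULL

Result:
id | title       
---+-------------
1  | Forrest Gump
3  | The Hangover
4  | Clueless    
5  | The Matrix  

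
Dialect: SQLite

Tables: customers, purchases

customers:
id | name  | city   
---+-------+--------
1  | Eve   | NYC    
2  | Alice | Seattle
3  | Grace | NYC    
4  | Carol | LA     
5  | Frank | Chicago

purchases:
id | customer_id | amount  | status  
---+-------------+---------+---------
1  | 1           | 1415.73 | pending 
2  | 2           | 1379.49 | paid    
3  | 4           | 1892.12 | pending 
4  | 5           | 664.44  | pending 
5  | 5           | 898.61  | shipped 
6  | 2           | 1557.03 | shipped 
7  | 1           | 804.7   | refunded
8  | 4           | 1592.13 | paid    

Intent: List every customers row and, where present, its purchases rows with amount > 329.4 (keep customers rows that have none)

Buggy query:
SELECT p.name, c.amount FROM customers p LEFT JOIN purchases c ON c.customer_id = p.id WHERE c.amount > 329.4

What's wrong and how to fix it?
Bug: A WHERE condition on the right-hand table after LEFT JOIN drops unmatched parents

Fix: Put 'c.amount > 329.4' in the JOIN's ON clause instead of WHERE

Corrected query:
SELECT p.name, c.amount FROM customers p LEFT JOIN purchases c ON c.customer_id = p.id AND c.amount > 329.4

Result:
name  | amount 
------+--------
Eve   | 804.7  
Eve   | 1415.73
Alice | 1379.49
Alice | 1557.03
Grace | NULL   
Carol | 1592.13
Carol | 1892.12
Frank | 664.44 
Frank | 898.61 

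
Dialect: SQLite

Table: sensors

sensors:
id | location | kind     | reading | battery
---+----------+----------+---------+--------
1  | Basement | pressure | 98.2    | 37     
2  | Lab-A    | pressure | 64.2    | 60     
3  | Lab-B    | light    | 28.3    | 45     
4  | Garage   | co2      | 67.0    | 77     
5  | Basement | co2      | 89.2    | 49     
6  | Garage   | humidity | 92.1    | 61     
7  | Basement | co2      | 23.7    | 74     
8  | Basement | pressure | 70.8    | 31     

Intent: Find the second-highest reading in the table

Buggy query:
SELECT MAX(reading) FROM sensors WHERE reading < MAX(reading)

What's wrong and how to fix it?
Bug: The inner MAX is an aggregate inside WHERE, which is not allowed

Fix: Compute the overall MAX in a subquery, then take MAX of rows below it

Corrected query:
SELECT MAX(reading) FROM sensors WHERE reading < (SELECT MAX(reading) FROM sensors)

Result:
MAX(reading)
------------
92.1        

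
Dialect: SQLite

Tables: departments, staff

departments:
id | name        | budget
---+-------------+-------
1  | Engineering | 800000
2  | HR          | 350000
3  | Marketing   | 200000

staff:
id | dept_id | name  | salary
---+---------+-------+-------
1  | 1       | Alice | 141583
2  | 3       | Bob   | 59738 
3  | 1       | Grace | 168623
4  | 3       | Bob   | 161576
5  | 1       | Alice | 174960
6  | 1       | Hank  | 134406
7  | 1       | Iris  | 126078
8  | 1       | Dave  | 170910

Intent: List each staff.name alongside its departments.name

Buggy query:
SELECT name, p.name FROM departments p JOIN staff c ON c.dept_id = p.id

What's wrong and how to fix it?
Bug: 'name' exists in both joined tables, so the database can't tell which one is meant

Fix: Prefix ambiguous columns with the table alias

Corrected query:
SELECT c.name, p.name FROM departments p JOIN staff c ON c.dept_id = p.id

Result:
name  | name       
------+------------
Alice | Engineering
Bob   | Marketing  
Grace | Engineering
Bob   | Marketing  
Alice | Engineering
Hank  | Engineering
Iris  | Engineering
Dave  | Engineering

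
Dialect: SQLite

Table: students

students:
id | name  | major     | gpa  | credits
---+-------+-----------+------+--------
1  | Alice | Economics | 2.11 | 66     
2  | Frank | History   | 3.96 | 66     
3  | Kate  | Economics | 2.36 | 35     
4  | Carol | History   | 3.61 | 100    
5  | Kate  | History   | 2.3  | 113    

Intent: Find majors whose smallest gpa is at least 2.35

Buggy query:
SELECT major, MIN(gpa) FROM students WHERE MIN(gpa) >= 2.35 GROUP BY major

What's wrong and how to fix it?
Bug: MIN() in WHERE is a misuse of aggregate

Fix: Replace WHERE with HAVING after the GROUP BY

Corrected query:
SELECT major, MIN(gpa) FROM students GROUP BY major HAVING MIN(gpa) >= 2.35

Result:
(no rows)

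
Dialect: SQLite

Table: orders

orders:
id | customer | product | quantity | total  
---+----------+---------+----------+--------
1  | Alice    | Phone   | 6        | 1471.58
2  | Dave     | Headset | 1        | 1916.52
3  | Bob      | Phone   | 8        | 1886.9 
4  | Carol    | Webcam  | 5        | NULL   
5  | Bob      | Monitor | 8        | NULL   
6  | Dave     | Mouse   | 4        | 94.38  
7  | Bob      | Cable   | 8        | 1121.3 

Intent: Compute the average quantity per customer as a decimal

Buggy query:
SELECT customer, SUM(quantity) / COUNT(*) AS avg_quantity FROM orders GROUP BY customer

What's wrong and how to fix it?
Bug: SUM(quantity) and COUNT(*) are both integers; the division truncates the fractional part

Fix: Multiply by 1.0 (or CAST to REAL) to force floating-point division

Corrected query:
SELECT customer, SUM(quantity) * 1.0 / COUNT(*) AS avg_quantity FROM orders GROUP BY customer

Result:
customer | avg_quantity
---------+-------------
Alice    | 6           
Bob      | 8           
Carol    | 5           
Dave     | 2.5         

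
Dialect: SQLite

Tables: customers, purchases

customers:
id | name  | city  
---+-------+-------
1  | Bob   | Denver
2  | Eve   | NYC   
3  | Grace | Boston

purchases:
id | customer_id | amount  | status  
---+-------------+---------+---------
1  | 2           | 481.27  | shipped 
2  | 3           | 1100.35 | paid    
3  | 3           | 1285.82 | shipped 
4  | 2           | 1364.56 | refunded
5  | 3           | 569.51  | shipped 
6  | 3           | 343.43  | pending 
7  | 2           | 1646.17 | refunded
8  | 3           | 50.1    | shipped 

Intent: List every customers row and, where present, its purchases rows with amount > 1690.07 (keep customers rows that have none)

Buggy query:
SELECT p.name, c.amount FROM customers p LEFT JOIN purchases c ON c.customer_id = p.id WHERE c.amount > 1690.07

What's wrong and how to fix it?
Bug: Filtering c.amount in WHERE discards the NULL rows produced by LEFT JOIN, turning it into an inner join

Fix: Put 'c.amount > 1690.07' in the JOIN's ON clause instead of WHERE

Corrected query:
SELECT p.name, c.amount FROM customers p LEFT JOIN purchases c ON c.customer_id = p.id AND c.amount > 1690.07

Result:
name  | amount
------+-------
Bob   | NULL  
Eve   | NULL  
Grace | NULL  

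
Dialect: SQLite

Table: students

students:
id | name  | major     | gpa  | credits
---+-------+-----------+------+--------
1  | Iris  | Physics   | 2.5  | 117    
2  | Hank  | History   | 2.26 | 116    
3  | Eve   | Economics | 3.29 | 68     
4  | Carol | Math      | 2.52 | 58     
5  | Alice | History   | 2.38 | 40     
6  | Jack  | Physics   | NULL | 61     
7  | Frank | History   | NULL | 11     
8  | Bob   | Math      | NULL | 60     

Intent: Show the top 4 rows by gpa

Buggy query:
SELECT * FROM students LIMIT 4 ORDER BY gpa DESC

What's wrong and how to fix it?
Bug: LIMIT must come after ORDER BY

Fix: Sort with ORDER BY, then apply LIMIT

Corrected query:
SELECT * FROM students ORDER BY gpa DESC LIMIT 4

Result:
id | name  | major     | gpa  | credits
---+-------+-----------+------+--------
3  | Eve   | Economics | 3.29 | 68     
4  | Carol | Math      | 2.52 | 58     
1  | Iris  | Physics   | 2.5  | 117    
5  | Alice | History   | 2.38 | 40     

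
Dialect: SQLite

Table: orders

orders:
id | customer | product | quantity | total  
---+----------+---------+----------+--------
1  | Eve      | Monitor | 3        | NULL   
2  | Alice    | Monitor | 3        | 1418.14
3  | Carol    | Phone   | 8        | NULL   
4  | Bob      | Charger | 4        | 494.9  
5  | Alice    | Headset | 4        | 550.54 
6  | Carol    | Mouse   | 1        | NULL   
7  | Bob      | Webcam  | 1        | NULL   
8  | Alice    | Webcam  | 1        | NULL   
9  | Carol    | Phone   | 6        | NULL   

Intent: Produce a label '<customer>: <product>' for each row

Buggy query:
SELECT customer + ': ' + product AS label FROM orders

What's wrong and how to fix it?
Bug: SQLite uses || for string concatenation; + coerces text to numbers (yielding 0)

Fix: Use the || operator for string concatenation

Corrected query:
SELECT customer || ': ' || product AS label FROM orders

Result:
label         
--------------
Eve: Monitor  
Alice: Monitor
Carol: Phone  
Bob: Charger  
Alice: Headset
Carol: Mouse  
Bob: Webcam   
Alice: Webcam 
Carol: Phone  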